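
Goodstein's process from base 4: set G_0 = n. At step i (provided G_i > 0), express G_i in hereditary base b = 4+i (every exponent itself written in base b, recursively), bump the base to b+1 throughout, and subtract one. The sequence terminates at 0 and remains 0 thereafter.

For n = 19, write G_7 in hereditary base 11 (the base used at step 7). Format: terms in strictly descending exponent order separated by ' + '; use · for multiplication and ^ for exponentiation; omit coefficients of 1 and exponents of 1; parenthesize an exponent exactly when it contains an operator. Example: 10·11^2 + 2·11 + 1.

7·11 + 4

(0) 19|_4 = 4^2 + 3 ↦ 5^2 + 3|_5 = 28 ⇒ 27
(1) 27|_5 = 5^2 + 2 ↦ 6^2 + 2|_6 = 38 ⇒ 37
(2) 37|_6 = 6^2 + 1 ↦ 7^2 + 1|_7 = 50 ⇒ 49
(3) 49|_7 = 7^2 ↦ 8^2|_8 = 64 ⇒ 63
(4) 63|_8 = 7·8 + 7 ↦ 7·9 + 7|_9 = 70 ⇒ 69
(5) 69|_9 = 7·9 + 6 ↦ 7·10 + 6|_10 = 76 ⇒ 75
(6) 75|_10 = 7·10 + 5 ↦ 7·11 + 5|_11 = 82 ⇒ 81
(7) 81|_11 = 7·11 + 4 ↦ 7·12 + 4|_12 = 88 ⇒ 87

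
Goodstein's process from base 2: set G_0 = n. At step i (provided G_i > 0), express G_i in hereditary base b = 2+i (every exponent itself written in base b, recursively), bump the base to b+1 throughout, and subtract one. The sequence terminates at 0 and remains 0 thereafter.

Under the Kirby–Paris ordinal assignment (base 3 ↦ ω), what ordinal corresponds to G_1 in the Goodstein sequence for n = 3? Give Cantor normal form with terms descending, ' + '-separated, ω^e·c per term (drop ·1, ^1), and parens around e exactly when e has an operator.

ω

G_0=3  [base 2] 2 + 1  →[2↦3]→  3 + 1 = 4  −1 ⇒ G_1=3
G_1=3  [base 3] 3  →[3↦4]→  4 = 4  −1 ⇒ G_2=3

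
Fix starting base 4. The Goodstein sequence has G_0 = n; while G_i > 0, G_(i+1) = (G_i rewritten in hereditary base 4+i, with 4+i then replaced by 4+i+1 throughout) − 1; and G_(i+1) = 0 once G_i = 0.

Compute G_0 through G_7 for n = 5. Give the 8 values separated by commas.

step 0: 5 = 4 + 1; sub 5 for 4: 5 + 1; = 6; G_1 = 6−1 = 5
step 1: 5 = 5; sub 6 for 5: 6; = 6; G_2 = 6−1 = 5
step 2: 5 = 5; sub 7 for 6: 5; = 5; G_3 = 5−1 = 4
step 3: 4 = 4; sub 8 for 7: 4; = 4; G_4 = 4−1 = 3
step 4: 3 = 3; sub 9 for 8: 3; = 3; G_5 = 3−1 = 2
step 5: 2 = 2; sub 10 for 9: 2; = 2; G_6 = 2−1 = 1
step 6: 1 = 1; sub 11 for 10: 1; = 1; G_7 = 1−1 = 0

5, 5, 5, 4, 3, 2, 1, 0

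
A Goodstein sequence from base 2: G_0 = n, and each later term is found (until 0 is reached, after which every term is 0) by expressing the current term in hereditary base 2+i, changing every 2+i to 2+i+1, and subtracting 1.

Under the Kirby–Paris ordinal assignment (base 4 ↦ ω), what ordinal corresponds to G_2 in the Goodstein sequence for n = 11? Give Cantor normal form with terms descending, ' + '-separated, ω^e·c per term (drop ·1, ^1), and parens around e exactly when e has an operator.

G_0 = 11. HB_2(11) = 2^(2 + 1) + 2 + 1. Bump = 85. G_1 = 84.
G_1 = 84. HB_3(84) = 3^(3 + 1) + 3. Bump = 1028. G_2 = 1027.
G_2 = 1027. HB_4(1027) = 4^(4 + 1) + 3. Bump = 15628. G_3 = 15627.

ω^(ω + 1) + 3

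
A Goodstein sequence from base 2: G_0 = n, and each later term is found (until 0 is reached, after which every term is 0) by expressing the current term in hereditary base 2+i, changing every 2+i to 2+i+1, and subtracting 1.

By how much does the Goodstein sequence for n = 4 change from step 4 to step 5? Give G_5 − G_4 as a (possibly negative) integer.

4 —HB2→ 2^2 —bump→ 3^3 = 27 —(−1)→ 26
26 —HB3→ 2·3^2 + 2·3 + 2 —bump→ 2·4^2 + 2·4 + 2 = 42 —(−1)→ 41
41 —HB4→ 2·4^2 + 2·4 + 1 —bump→ 2·5^2 + 2·5 + 1 = 61 —(−1)→ 60
60 —HB5→ 2·5^2 + 2·5 —bump→ 2·6^2 + 2·6 = 84 —(−1)→ 83
83 —HB6→ 2·6^2 + 6 + 5 —bump→ 2·7^2 + 7 + 5 = 110 —(−1)→ 109

26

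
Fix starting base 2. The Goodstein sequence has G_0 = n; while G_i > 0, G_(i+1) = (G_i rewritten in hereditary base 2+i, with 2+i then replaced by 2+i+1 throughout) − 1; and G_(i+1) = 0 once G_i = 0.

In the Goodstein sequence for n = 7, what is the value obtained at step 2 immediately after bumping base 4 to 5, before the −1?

3128

G_0=7  [base 2] 2^2 + 2 + 1  →[2↦3]→  3^3 + 3 + 1 = 31  −1 ⇒ G_1=30
G_1=30  [base 3] 3^3 + 3  →[3↦4]→  4^4 + 4 = 260  −1 ⇒ G_2=259
G_2=259  [base 4] 4^4 + 3  →[4↦5]→  5^5 + 3 = 3128  −1 ⇒ G_3=3127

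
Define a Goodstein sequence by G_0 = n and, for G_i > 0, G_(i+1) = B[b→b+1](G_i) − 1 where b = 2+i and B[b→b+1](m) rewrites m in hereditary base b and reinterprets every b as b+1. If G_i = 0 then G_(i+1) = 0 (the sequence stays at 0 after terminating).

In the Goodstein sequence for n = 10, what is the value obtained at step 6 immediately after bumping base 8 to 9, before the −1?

[0] 10 ≡ 2^(2 + 1) + 2 (base 2). Lift 3: 84. −1: 83.
[1] 83 ≡ 3^(3 + 1) + 2 (base 3). Lift 4: 1026. −1: 1025.
[2] 1025 ≡ 4^(4 + 1) + 1 (base 4). Lift 5: 15626. −1: 15625.
[3] 15625 ≡ 5^(5 + 1) (base 5). Lift 6: 279936. −1: 279935.
[4] 279935 ≡ 5·6^6 + 5·6^5 + 5·6^4 + 5·6^3 + 5·6^2 + 5·6 + 5 (base 6). Lift 7: 4215755. −1: 4215754.
[5] 4215754 ≡ 5·7^7 + 5·7^5 + 5·7^4 + 5·7^3 + 5·7^2 + 5·7 + 4 (base 7). Lift 8: 84073324. −1: 84073323.
[6] 84073323 ≡ 5·8^8 + 5·8^5 + 5·8^4 + 5·8^3 + 5·8^2 + 5·8 + 3 (base 8). Lift 9: 1937434593. −1: 1937434592.

1937434593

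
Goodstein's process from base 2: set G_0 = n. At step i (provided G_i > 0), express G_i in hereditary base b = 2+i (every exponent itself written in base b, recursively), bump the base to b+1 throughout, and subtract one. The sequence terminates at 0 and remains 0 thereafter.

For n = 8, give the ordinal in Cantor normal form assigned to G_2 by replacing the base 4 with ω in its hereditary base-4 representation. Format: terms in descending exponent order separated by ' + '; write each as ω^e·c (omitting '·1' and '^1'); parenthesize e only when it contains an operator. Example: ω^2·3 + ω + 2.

ω^ω·2 + ω^2·2 + ω·2 + 1

G_0=8  [base 2] 2^(2 + 1)  →[2↦3]→  3^(3 + 1) = 81  −1 ⇒ G_1=80
G_1=80  [base 3] 2·3^3 + 2·3^2 + 2·3 + 2  →[3↦4]→  2·4^4 + 2·4^2 + 2·4 + 2 = 554  −1 ⇒ G_2=553
G_2=553  [base 4] 2·4^4 + 2·4^2 + 2·4 + 1  →[4↦5]→  2·5^5 + 2·5^2 + 2·5 + 1 = 6311  −1 ⇒ G_3=6310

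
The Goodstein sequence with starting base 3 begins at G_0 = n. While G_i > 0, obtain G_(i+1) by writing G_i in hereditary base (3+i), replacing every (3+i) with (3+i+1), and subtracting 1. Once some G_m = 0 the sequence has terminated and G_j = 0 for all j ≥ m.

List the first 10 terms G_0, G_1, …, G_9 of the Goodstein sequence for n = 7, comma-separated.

7, 8, 9, 9, 9, 9, 9, 9, 8, 7

7 —HB3→ 2·3 + 1 —bump→ 2·4 + 1 = 9 —(−1)→ 8
8 —HB4→ 2·4 —bump→ 2·5 = 10 —(−1)→ 9
9 —HB5→ 5 + 4 —bump→ 6 + 4 = 10 —(−1)→ 9
9 —HB6→ 6 + 3 —bump→ 7 + 3 = 10 —(−1)→ 9
9 —HB7→ 7 + 2 —bump→ 8 + 2 = 10 —(−1)→ 9
9 —HB8→ 8 + 1 —bump→ 9 + 1 = 10 —(−1)→ 9
9 —HB9→ 9 —bump→ 10 = 10 —(−1)→ 9
9 —HB10→ 9 —bump→ 9 = 9 —(−1)→ 8
8 —HB11→ 8 —bump→ 8 = 8 —(−1)→ 7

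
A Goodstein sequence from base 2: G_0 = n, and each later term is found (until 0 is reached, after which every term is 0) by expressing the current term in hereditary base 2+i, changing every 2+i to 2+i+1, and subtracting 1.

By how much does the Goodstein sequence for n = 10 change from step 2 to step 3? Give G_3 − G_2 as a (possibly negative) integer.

14600

i=0: 10 = 2^(2 + 1) + 2 (b=2); 2→3: 3^(3 + 1) + 3 = 84; 84−1 = 83
i=1: 83 = 3^(3 + 1) + 2 (b=3); 3→4: 4^(4 + 1) + 2 = 1026; 1026−1 = 1025
i=2: 1025 = 4^(4 + 1) + 1 (b=4); 4→5: 5^(5 + 1) + 1 = 15626; 15626−1 = 15625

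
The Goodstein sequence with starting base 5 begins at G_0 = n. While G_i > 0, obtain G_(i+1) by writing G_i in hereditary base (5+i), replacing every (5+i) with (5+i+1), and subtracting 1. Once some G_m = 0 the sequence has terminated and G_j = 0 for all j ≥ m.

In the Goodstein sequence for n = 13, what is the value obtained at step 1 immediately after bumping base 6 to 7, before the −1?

base 5: 13 = 2·5 + 3; at 6: 2·6 + 3 = 15; next = 14
base 6: 14 = 2·6 + 2; at 7: 2·7 + 2 = 16; next = 15

16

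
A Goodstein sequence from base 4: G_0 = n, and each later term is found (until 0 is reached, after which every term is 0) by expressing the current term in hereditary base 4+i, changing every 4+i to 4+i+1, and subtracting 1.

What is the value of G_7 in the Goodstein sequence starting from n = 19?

G_0 = 19. HB_4(19) = 4^2 + 3. Bump = 28. G_1 = 27.
G_1 = 27. HB_5(27) = 5^2 + 2. Bump = 38. G_2 = 37.
G_2 = 37. HB_6(37) = 6^2 + 1. Bump = 50. G_3 = 49.
G_3 = 49. HB_7(49) = 7^2. Bump = 64. G_4 = 63.
G_4 = 63. HB_8(63) = 7·8 + 7. Bump = 70. G_5 = 69.
G_5 = 69. HB_9(69) = 7·9 + 6. Bump = 76. G_6 = 75.
G_6 = 75. HB_10(75) = 7·10 + 5. Bump = 82. G_7 = 81.
G_7 = 81. HB_11(81) = 7·11 + 4. Bump = 88. G_8 = 87.

81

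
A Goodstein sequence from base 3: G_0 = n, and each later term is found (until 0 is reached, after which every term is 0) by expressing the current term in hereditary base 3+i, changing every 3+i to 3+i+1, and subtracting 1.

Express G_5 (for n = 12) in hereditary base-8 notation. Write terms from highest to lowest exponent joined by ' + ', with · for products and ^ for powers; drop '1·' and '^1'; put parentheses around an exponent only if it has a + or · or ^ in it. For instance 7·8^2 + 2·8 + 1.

7·8 + 7

12 —HB3→ 3^2 + 3 —bump→ 4^2 + 4 = 20 —(−1)→ 19
19 —HB4→ 4^2 + 3 —bump→ 5^2 + 3 = 28 —(−1)→ 27
27 —HB5→ 5^2 + 2 —bump→ 6^2 + 2 = 38 —(−1)→ 37
37 —HB6→ 6^2 + 1 —bump→ 7^2 + 1 = 50 —(−1)→ 49
49 —HB7→ 7^2 —bump→ 8^2 = 64 —(−1)→ 63
63 —HB8→ 7·8 + 7 —bump→ 7·9 + 7 = 70 —(−1)→ 69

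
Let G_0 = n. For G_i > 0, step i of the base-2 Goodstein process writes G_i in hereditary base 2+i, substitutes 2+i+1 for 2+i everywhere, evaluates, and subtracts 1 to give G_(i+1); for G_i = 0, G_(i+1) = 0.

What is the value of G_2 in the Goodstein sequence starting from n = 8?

base 2: 8 = 2^(2 + 1); at 3: 3^(3 + 1) = 81; next = 80
base 3: 80 = 2·3^3 + 2·3^2 + 2·3 + 2; at 4: 2·4^4 + 2·4^2 + 2·4 + 2 = 554; next = 553

553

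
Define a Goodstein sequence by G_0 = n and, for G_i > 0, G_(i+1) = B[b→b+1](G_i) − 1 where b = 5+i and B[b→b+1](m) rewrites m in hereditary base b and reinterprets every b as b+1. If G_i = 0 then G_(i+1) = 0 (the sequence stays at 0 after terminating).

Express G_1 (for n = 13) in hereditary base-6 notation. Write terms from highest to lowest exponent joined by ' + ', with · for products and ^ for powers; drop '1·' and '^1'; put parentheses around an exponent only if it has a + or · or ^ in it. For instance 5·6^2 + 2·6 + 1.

(0) 13|_5 = 2·5 + 3 ↦ 2·6 + 3|_6 = 15 ⇒ 14
(1) 14|_6 = 2·6 + 2 ↦ 2·7 + 2|_7 = 16 ⇒ 15

2·6 + 2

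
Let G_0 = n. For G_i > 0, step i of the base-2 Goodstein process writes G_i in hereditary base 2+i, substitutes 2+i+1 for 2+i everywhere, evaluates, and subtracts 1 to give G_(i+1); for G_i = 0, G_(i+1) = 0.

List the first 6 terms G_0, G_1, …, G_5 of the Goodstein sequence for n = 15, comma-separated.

15, 111, 1283, 18752, 326593, 6588344

i=0: 15 = 2^(2 + 1) + 2^2 + 2 + 1 (b=2); 2→3: 3^(3 + 1) + 3^3 + 3 + 1 = 112; 112−1 = 111
i=1: 111 = 3^(3 + 1) + 3^3 + 3 (b=3); 3→4: 4^(4 + 1) + 4^4 + 4 = 1284; 1284−1 = 1283
i=2: 1283 = 4^(4 + 1) + 4^4 + 3 (b=4); 4→5: 5^(5 + 1) + 5^5 + 3 = 18753; 18753−1 = 18752
i=3: 18752 = 5^(5 + 1) + 5^5 + 2 (b=5); 5→6: 6^(6 + 1) + 6^6 + 2 = 326594; 326594−1 = 326593
i=4: 326593 = 6^(6 + 1) + 6^6 + 1 (b=6); 6→7: 7^(7 + 1) + 7^7 + 1 = 6588345; 6588345−1 = 6588344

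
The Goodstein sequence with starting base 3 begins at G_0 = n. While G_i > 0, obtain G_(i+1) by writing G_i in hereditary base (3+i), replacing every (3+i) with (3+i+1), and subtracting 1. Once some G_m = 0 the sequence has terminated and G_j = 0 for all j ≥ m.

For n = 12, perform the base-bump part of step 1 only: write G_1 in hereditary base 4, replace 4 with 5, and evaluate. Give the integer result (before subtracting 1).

28

step 0: 12 = 3^2 + 3; sub 4 for 3: 4^2 + 4; = 20; G_1 = 20−1 = 19
step 1: 19 = 4^2 + 3; sub 5 for 4: 5^2 + 3; = 28; G_2 = 28−1 = 27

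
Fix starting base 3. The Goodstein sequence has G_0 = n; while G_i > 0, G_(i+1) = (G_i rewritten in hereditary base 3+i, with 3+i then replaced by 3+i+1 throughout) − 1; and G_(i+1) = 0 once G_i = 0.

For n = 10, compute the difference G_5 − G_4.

[0] 10 ≡ 3^2 + 1 (base 3). Lift 4: 17. −1: 16.
[1] 16 ≡ 4^2 (base 4). Lift 5: 25. −1: 24.
[2] 24 ≡ 4·5 + 4 (base 5). Lift 6: 28. −1: 27.
[3] 27 ≡ 4·6 + 3 (base 6). Lift 7: 31. −1: 30.
[4] 30 ≡ 4·7 + 2 (base 7). Lift 8: 34. −1: 33.

3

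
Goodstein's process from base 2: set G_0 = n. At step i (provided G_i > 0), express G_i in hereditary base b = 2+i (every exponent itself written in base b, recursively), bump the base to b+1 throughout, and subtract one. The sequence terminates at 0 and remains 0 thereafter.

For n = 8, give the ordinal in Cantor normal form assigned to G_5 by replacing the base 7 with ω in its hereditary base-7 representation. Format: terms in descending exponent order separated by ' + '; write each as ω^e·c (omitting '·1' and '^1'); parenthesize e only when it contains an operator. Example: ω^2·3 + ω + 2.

ω^ω·2 + ω^2·2 + ω + 4

G_0=8  [base 2] 2^(2 + 1)  →[2↦3]→  3^(3 + 1) = 81  −1 ⇒ G_1=80
G_1=80  [base 3] 2·3^3 + 2·3^2 + 2·3 + 2  →[3↦4]→  2·4^4 + 2·4^2 + 2·4 + 2 = 554  −1 ⇒ G_2=553
G_2=553  [base 4] 2·4^4 + 2·4^2 + 2·4 + 1  →[4↦5]→  2·5^5 + 2·5^2 + 2·5 + 1 = 6311  −1 ⇒ G_3=6310
G_3=6310  [base 5] 2·5^5 + 2·5^2 + 2·5  →[5↦6]→  2·6^6 + 2·6^2 + 2·6 = 93396  −1 ⇒ G_4=93395
G_4=93395  [base 6] 2·6^6 + 2·6^2 + 6 + 5  →[6↦7]→  2·7^7 + 2·7^2 + 7 + 5 = 1647196  −1 ⇒ G_5=1647195
G_5=1647195  [base 7] 2·7^7 + 2·7^2 + 7 + 4  →[7↦8]→  2·8^8 + 2·8^2 + 8 + 4 = 33554572  −1 ⇒ G_6=33554571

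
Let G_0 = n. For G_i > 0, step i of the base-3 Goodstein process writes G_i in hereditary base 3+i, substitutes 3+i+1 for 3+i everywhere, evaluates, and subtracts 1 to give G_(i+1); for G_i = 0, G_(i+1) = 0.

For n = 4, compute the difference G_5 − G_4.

-1

(0) 4|_3 = 3 + 1 ↦ 4 + 1|_4 = 5 ⇒ 4
(1) 4|_4 = 4 ↦ 5|_5 = 5 ⇒ 4
(2) 4|_5 = 4 ↦ 4|_6 = 4 ⇒ 3
(3) 3|_6 = 3 ↦ 3|_7 = 3 ⇒ 2
(4) 2|_7 = 2 ↦ 2|_8 = 2 ⇒ 1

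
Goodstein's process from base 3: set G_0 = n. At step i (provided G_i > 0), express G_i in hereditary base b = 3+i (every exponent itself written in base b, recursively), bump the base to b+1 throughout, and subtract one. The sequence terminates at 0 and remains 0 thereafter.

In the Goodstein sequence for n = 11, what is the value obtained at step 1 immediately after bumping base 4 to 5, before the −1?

26

base 3: 11 = 3^2 + 2; at 4: 4^2 + 2 = 18; next = 17
base 4: 17 = 4^2 + 1; at 5: 5^2 + 1 = 26; next = 25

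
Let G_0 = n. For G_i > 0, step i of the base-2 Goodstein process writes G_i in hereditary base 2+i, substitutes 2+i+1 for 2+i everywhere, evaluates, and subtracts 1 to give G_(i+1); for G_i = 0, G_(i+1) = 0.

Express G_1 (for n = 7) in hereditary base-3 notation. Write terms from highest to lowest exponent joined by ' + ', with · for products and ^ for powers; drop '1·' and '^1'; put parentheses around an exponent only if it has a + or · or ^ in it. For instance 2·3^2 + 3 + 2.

3^3 + 3

7 —HB2→ 2^2 + 2 + 1 —bump→ 3^3 + 3 + 1 = 31 —(−1)→ 30
30 —HB3→ 3^3 + 3 —bump→ 4^4 + 4 = 260 —(−1)→ 259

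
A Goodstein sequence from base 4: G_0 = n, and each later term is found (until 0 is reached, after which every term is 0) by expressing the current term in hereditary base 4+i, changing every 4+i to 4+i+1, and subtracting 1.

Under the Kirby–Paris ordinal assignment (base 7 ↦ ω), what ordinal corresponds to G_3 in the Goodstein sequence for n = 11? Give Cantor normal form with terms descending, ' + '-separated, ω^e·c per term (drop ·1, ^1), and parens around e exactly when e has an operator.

base 4: 11 = 2·4 + 3; at 5: 2·5 + 3 = 13; next = 12
base 5: 12 = 2·5 + 2; at 6: 2·6 + 2 = 14; next = 13
base 6: 13 = 2·6 + 1; at 7: 2·7 + 1 = 15; next = 14
base 7: 14 = 2·7; at 8: 2·8 = 16; next = 15

ω·2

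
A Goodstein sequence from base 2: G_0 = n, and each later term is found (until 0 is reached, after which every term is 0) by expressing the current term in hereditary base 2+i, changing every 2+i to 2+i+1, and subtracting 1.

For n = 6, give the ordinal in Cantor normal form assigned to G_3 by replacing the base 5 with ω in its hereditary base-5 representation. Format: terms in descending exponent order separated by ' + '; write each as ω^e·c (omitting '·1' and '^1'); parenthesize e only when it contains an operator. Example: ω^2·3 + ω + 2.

ω^ω

G_0=6  [base 2] 2^2 + 2  →[2↦3]→  3^3 + 3 = 30  −1 ⇒ G_1=29
G_1=29  [base 3] 3^3 + 2  →[3↦4]→  4^4 + 2 = 258  −1 ⇒ G_2=257
G_2=257  [base 4] 4^4 + 1  →[4↦5]→  5^5 + 1 = 3126  −1 ⇒ G_3=3125
G_3=3125  [base 5] 5^5  →[5↦6]→  6^6 = 46656  −1 ⇒ G_4=46655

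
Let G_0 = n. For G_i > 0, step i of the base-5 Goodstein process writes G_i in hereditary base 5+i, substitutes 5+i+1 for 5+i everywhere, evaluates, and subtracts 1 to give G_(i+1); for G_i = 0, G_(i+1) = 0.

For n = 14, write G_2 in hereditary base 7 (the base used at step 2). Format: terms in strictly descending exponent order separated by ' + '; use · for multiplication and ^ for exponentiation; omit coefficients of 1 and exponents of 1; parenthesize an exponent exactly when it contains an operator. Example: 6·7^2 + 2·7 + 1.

step 0: 14 = 2·5 + 4; sub 6 for 5: 2·6 + 4; = 16; G_1 = 16−1 = 15
step 1: 15 = 2·6 + 3; sub 7 for 6: 2·7 + 3; = 17; G_2 = 17−1 = 16
step 2: 16 = 2·7 + 2; sub 8 for 7: 2·8 + 2; = 18; G_3 = 18−1 = 17

2·7 + 2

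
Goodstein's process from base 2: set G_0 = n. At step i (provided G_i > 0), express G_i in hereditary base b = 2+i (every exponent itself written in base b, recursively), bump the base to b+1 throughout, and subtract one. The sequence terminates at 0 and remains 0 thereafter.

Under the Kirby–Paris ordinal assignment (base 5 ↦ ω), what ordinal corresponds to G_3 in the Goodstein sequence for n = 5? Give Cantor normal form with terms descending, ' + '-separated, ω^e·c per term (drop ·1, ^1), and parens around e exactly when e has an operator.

ω^3·3 + ω^2·3 + ω·3 + 2

G_0=5  [base 2] 2^2 + 1  →[2↦3]→  3^3 + 1 = 28  −1 ⇒ G_1=27
G_1=27  [base 3] 3^3  →[3↦4]→  4^4 = 256  −1 ⇒ G_2=255
G_2=255  [base 4] 3·4^3 + 3·4^2 + 3·4 + 3  →[4↦5]→  3·5^3 + 3·5^2 + 3·5 + 3 = 468  −1 ⇒ G_3=467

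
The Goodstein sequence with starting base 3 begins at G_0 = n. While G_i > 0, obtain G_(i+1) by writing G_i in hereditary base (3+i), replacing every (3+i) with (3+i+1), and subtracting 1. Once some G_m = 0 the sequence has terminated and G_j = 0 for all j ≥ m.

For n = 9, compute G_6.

9 —HB3→ 3^2 —bump→ 4^2 = 16 —(−1)→ 15
15 —HB4→ 3·4 + 3 —bump→ 3·5 + 3 = 18 —(−1)→ 17
17 —HB5→ 3·5 + 2 —bump→ 3·6 + 2 = 20 —(−1)→ 19
19 —HB6→ 3·6 + 1 —bump→ 3·7 + 1 = 22 —(−1)→ 21
21 —HB7→ 3·7 —bump→ 3·8 = 24 —(−1)→ 23
23 —HB8→ 2·8 + 7 —bump→ 2·9 + 7 = 25 —(−1)→ 24

24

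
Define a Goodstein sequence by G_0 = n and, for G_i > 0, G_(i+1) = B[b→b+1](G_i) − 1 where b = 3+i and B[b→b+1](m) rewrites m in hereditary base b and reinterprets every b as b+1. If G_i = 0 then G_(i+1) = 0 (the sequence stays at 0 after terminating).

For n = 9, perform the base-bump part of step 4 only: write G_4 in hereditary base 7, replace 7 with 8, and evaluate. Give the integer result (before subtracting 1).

[0] 9 ≡ 3^2 (base 3). Lift 4: 16. −1: 15.
[1] 15 ≡ 3·4 + 3 (base 4). Lift 5: 18. −1: 17.
[2] 17 ≡ 3·5 + 2 (base 5). Lift 6: 20. −1: 19.
[3] 19 ≡ 3·6 + 1 (base 6). Lift 7: 22. −1: 21.
[4] 21 ≡ 3·7 (base 7). Lift 8: 24. −1: 23.

24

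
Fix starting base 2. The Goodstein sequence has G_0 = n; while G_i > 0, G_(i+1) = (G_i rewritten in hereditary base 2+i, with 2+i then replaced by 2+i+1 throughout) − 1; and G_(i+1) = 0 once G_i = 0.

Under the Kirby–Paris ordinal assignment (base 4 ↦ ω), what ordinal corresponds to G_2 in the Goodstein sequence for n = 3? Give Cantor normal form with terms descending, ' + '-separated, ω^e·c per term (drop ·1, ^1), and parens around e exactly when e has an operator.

G_0=3  [base 2] 2 + 1  →[2↦3]→  3 + 1 = 4  −1 ⇒ G_1=3
G_1=3  [base 3] 3  →[3↦4]→  4 = 4  −1 ⇒ G_2=3

3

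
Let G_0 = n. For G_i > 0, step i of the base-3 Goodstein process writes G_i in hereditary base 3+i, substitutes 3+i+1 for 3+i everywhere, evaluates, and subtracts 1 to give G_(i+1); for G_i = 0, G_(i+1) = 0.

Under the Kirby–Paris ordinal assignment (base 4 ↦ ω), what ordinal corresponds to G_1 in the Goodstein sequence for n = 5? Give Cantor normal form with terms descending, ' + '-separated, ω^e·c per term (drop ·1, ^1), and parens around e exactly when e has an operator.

ω + 1

i=0: 5 = 3 + 2 (b=3); 3→4: 4 + 2 = 6; 6−1 = 5
i=1: 5 = 4 + 1 (b=4); 4→5: 5 + 1 = 6; 6−1 = 5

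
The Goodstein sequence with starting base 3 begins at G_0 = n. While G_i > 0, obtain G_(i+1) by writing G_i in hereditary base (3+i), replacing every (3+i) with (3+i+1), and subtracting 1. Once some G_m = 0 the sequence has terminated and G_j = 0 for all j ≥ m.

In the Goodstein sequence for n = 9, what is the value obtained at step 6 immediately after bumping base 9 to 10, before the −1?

[0] 9 ≡ 3^2 (base 3). Lift 4: 16. −1: 15.
[1] 15 ≡ 3·4 + 3 (base 4). Lift 5: 18. −1: 17.
[2] 17 ≡ 3·5 + 2 (base 5). Lift 6: 20. −1: 19.
[3] 19 ≡ 3·6 + 1 (base 6). Lift 7: 22. −1: 21.
[4] 21 ≡ 3·7 (base 7). Lift 8: 24. −1: 23.
[5] 23 ≡ 2·8 + 7 (base 8). Lift 9: 25. −1: 24.
[6] 24 ≡ 2·9 + 6 (base 9). Lift 10: 26. −1: 25.

26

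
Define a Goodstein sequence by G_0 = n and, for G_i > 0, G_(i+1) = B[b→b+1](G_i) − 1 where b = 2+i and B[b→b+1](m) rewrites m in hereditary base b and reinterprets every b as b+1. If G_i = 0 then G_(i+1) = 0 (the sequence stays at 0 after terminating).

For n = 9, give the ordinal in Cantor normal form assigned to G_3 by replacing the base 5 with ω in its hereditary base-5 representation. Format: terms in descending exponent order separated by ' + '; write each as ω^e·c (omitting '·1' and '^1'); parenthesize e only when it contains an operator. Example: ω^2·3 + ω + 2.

base 2: 9 = 2^(2 + 1) + 1; at 3: 3^(3 + 1) + 1 = 82; next = 81
base 3: 81 = 3^(3 + 1); at 4: 4^(4 + 1) = 1024; next = 1023
base 4: 1023 = 3·4^4 + 3·4^3 + 3·4^2 + 3·4 + 3; at 5: 3·5^5 + 3·5^3 + 3·5^2 + 3·5 + 3 = 9843; next = 9842
base 5: 9842 = 3·5^5 + 3·5^3 + 3·5^2 + 3·5 + 2; at 6: 3·6^6 + 3·6^3 + 3·6^2 + 3·6 + 2 = 140744; next = 140743

ω^ω·3 + ω^3·3 + ω^2·3 + ω·3 + 2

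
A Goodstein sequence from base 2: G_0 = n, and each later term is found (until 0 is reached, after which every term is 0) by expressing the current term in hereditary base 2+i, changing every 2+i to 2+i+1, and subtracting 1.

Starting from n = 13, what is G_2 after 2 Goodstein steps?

13 —HB2→ 2^(2 + 1) + 2^2 + 1 —bump→ 3^(3 + 1) + 3^3 + 1 = 109 —(−1)→ 108
108 —HB3→ 3^(3 + 1) + 3^3 —bump→ 4^(4 + 1) + 4^4 = 1280 —(−1)→ 1279

1279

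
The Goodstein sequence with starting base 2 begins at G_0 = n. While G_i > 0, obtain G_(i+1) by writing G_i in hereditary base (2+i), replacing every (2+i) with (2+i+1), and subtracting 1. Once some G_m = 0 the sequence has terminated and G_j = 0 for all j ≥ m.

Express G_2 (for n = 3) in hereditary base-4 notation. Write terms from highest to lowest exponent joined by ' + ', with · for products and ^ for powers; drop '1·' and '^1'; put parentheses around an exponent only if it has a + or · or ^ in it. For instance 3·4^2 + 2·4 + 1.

i=0: 3 = 2 + 1 (b=2); 2→3: 3 + 1 = 4; 4−1 = 3
i=1: 3 = 3 (b=3); 3→4: 4 = 4; 4−1 = 3
i=2: 3 = 3 (b=4); 4→5: 3 = 3; 3−1 = 2

3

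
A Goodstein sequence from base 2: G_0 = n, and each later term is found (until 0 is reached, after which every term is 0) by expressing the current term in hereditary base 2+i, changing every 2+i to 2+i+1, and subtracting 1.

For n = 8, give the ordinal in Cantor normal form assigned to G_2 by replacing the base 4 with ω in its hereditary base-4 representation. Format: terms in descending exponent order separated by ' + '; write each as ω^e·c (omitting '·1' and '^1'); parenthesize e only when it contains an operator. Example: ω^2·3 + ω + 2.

ω^ω·2 + ω^2·2 + ω·2 + 1

8 —HB2→ 2^(2 + 1) —bump→ 3^(3 + 1) = 81 —(−1)→ 80
80 —HB3→ 2·3^3 + 2·3^2 + 2·3 + 2 —bump→ 2·4^4 + 2·4^2 + 2·4 + 2 = 554 —(−1)→ 553
553 —HB4→ 2·4^4 + 2·4^2 + 2·4 + 1 —bump→ 2·5^5 + 2·5^2 + 2·5 + 1 = 6311 —(−1)→ 6310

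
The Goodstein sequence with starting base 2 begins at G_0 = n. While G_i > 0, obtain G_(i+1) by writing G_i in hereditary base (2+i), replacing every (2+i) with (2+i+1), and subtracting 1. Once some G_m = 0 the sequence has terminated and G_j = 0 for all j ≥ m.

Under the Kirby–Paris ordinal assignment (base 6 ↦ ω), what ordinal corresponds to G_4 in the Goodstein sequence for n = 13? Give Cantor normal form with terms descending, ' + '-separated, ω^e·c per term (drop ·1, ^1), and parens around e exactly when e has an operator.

G_0=13  [base 2] 2^(2 + 1) + 2^2 + 1  →[2↦3]→  3^(3 + 1) + 3^3 + 1 = 109  −1 ⇒ G_1=108
G_1=108  [base 3] 3^(3 + 1) + 3^3  →[3↦4]→  4^(4 + 1) + 4^4 = 1280  −1 ⇒ G_2=1279
G_2=1279  [base 4] 4^(4 + 1) + 3·4^3 + 3·4^2 + 3·4 + 3  →[4↦5]→  5^(5 + 1) + 3·5^3 + 3·5^2 + 3·5 + 3 = 16093  −1 ⇒ G_3=16092
G_3=16092  [base 5] 5^(5 + 1) + 3·5^3 + 3·5^2 + 3·5 + 2  →[5↦6]→  6^(6 + 1) + 3·6^3 + 3·6^2 + 3·6 + 2 = 280712  −1 ⇒ G_4=280711

ω^(ω + 1) + ω^3·3 + ω^2·3 + ω·3 + 1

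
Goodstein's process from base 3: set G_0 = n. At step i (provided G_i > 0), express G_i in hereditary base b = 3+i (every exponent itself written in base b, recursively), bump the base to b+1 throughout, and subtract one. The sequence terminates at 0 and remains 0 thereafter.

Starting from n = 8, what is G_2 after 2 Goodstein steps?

10

base 3: 8 = 2·3 + 2; at 4: 2·4 + 2 = 10; next = 9
base 4: 9 = 2·4 + 1; at 5: 2·5 + 1 = 11; next = 10
base 5: 10 = 2·5; at 6: 2·6 = 12; next = 11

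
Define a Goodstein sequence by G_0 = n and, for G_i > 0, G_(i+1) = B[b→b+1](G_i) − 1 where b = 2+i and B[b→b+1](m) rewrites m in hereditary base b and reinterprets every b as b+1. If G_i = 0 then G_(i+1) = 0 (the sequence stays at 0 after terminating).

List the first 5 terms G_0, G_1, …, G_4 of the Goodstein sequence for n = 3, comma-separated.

3, 3, 3, 2, 1

(0) 3|_2 = 2 + 1 ↦ 3 + 1|_3 = 4 ⇒ 3
(1) 3|_3 = 3 ↦ 4|_4 = 4 ⇒ 3
(2) 3|_4 = 3 ↦ 3|_5 = 3 ⇒ 2
(3) 2|_5 = 2 ↦ 2|_6 = 2 ⇒ 1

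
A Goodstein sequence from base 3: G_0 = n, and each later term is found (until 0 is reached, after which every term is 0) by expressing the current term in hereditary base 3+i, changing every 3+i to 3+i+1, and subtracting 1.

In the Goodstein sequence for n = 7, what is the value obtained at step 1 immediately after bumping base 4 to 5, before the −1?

G_0=7  [base 3] 2·3 + 1  →[3↦4]→  2·4 + 1 = 9  −1 ⇒ G_1=8
G_1=8  [base 4] 2·4  →[4↦5]→  2·5 = 10  −1 ⇒ G_2=9

10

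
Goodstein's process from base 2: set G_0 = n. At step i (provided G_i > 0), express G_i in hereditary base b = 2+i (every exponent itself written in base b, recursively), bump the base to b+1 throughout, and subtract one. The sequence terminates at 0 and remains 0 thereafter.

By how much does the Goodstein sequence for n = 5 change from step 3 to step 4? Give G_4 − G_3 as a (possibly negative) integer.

308

base 2: 5 = 2^2 + 1; at 3: 3^3 + 1 = 28; next = 27
base 3: 27 = 3^3; at 4: 4^4 = 256; next = 255
base 4: 255 = 3·4^3 + 3·4^2 + 3·4 + 3; at 5: 3·5^3 + 3·5^2 + 3·5 + 3 = 468; next = 467
base 5: 467 = 3·5^3 + 3·5^2 + 3·5 + 2; at 6: 3·6^3 + 3·6^2 + 3·6 + 2 = 776; next = 775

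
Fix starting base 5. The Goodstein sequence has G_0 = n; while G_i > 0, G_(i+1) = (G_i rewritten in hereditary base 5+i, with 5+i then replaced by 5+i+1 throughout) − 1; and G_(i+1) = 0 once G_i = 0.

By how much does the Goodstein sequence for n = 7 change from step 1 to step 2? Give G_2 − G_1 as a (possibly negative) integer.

0

7 —HB5→ 5 + 2 —bump→ 6 + 2 = 8 —(−1)→ 7
7 —HB6→ 6 + 1 —bump→ 7 + 1 = 8 —(−1)→ 7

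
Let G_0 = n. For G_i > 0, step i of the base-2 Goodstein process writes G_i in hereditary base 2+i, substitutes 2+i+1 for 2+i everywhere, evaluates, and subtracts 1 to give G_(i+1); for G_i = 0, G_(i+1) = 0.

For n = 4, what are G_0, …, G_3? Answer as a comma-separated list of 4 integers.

4, 26, 41, 60

G_0 = 4. HB_2(4) = 2^2. Bump = 27. G_1 = 26.
G_1 = 26. HB_3(26) = 2·3^2 + 2·3 + 2. Bump = 42. G_2 = 41.
G_2 = 41. HB_4(41) = 2·4^2 + 2·4 + 1. Bump = 61. G_3 = 60.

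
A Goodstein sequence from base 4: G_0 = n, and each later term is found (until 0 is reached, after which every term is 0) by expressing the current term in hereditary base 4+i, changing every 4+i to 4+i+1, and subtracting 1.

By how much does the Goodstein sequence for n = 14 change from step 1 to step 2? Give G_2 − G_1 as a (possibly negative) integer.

[0] 14 ≡ 3·4 + 2 (base 4). Lift 5: 17. −1: 16.
[1] 16 ≡ 3·5 + 1 (base 5). Lift 6: 19. −1: 18.

2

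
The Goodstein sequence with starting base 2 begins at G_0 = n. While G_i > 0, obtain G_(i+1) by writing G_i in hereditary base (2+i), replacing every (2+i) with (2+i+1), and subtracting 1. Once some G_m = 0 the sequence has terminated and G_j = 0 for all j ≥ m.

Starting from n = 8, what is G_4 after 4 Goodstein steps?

93395

base 2: 8 = 2^(2 + 1); at 3: 3^(3 + 1) = 81; next = 80
base 3: 80 = 2·3^3 + 2·3^2 + 2·3 + 2; at 4: 2·4^4 + 2·4^2 + 2·4 + 2 = 554; next = 553
base 4: 553 = 2·4^4 + 2·4^2 + 2·4 + 1; at 5: 2·5^5 + 2·5^2 + 2·5 + 1 = 6311; next = 6310
base 5: 6310 = 2·5^5 + 2·5^2 + 2·5; at 6: 2·6^6 + 2·6^2 + 2·6 = 93396; next = 93395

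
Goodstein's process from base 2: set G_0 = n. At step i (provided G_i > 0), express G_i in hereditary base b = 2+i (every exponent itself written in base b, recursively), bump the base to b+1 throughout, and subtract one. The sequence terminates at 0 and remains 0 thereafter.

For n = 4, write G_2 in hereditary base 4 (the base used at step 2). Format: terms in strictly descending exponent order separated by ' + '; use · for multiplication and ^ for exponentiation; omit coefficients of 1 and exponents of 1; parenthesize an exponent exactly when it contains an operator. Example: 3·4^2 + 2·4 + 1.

G_0 = 4. HB_2(4) = 2^2. Bump = 27. G_1 = 26.
G_1 = 26. HB_3(26) = 2·3^2 + 2·3 + 2. Bump = 42. G_2 = 41.
G_2 = 41. HB_4(41) = 2·4^2 + 2·4 + 1. Bump = 61. G_3 = 60.

2·4^2 + 2·4 + 1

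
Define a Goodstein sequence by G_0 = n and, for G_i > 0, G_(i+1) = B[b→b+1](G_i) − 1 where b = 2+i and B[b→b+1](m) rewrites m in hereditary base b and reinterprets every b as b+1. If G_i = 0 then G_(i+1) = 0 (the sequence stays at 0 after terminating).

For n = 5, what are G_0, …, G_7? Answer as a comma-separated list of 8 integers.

(0) 5|_2 = 2^2 + 1 ↦ 3^3 + 1|_3 = 28 ⇒ 27
(1) 27|_3 = 3^3 ↦ 4^4|_4 = 256 ⇒ 255
(2) 255|_4 = 3·4^3 + 3·4^2 + 3·4 + 3 ↦ 3·5^3 + 3·5^2 + 3·5 + 3|_5 = 468 ⇒ 467
(3) 467|_5 = 3·5^3 + 3·5^2 + 3·5 + 2 ↦ 3·6^3 + 3·6^2 + 3·6 + 2|_6 = 776 ⇒ 775
(4) 775|_6 = 3·6^3 + 3·6^2 + 3·6 + 1 ↦ 3·7^3 + 3·7^2 + 3·7 + 1|_7 = 1198 ⇒ 1197
(5) 1197|_7 = 3·7^3 + 3·7^2 + 3·7 ↦ 3·8^3 + 3·8^2 + 3·8|_8 = 1752 ⇒ 1751
(6) 1751|_8 = 3·8^3 + 3·8^2 + 2·8 + 7 ↦ 3·9^3 + 3·9^2 + 2·9 + 7|_9 = 2455 ⇒ 2454

5, 27, 255, 467, 775, 1197, 1751, 2454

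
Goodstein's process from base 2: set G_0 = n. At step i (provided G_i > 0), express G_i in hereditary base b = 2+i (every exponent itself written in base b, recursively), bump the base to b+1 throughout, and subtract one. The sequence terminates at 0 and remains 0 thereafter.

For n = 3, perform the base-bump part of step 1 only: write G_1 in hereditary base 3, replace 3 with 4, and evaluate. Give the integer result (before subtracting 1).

base 2: 3 = 2 + 1; at 3: 3 + 1 = 4; next = 3
base 3: 3 = 3; at 4: 4 = 4; next = 3

4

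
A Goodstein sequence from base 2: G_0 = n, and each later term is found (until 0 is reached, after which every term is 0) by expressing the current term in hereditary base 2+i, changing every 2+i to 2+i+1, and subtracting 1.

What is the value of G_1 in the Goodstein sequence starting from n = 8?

80

8 —HB2→ 2^(2 + 1) —bump→ 3^(3 + 1) = 81 —(−1)→ 80
80 —HB3→ 2·3^3 + 2·3^2 + 2·3 + 2 —bump→ 2·4^4 + 2·4^2 + 2·4 + 2 = 554 —(−1)→ 553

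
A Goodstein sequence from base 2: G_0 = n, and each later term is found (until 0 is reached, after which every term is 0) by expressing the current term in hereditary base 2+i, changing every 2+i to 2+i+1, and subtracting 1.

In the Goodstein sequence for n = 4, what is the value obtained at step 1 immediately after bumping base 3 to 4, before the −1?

(0) 4|_2 = 2^2 ↦ 3^3|_3 = 27 ⇒ 26
(1) 26|_3 = 2·3^2 + 2·3 + 2 ↦ 2·4^2 + 2·4 + 2|_4 = 42 ⇒ 41

42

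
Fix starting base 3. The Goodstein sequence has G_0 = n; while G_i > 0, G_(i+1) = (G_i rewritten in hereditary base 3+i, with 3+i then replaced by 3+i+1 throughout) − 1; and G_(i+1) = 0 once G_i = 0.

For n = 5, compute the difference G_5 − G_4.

step 0: 5 = 3 + 2; sub 4 for 3: 4 + 2; = 6; G_1 = 6−1 = 5
step 1: 5 = 4 + 1; sub 5 for 4: 5 + 1; = 6; G_2 = 6−1 = 5
step 2: 5 = 5; sub 6 for 5: 6; = 6; G_3 = 6−1 = 5
step 3: 5 = 5; sub 7 for 6: 5; = 5; G_4 = 5−1 = 4
step 4: 4 = 4; sub 8 for 7: 4; = 4; G_5 = 4−1 = 3

-1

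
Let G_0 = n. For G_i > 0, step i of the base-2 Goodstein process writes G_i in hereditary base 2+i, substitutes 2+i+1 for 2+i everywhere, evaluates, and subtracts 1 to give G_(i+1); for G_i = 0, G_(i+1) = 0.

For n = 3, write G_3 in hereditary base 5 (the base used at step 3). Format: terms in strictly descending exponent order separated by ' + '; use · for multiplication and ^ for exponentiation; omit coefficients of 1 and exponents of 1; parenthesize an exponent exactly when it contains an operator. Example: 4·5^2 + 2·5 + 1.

2

step 0: 3 = 2 + 1; sub 3 for 2: 3 + 1; = 4; G_1 = 4−1 = 3
step 1: 3 = 3; sub 4 for 3: 4; = 4; G_2 = 4−1 = 3
step 2: 3 = 3; sub 5 for 4: 3; = 3; G_3 = 3−1 = 2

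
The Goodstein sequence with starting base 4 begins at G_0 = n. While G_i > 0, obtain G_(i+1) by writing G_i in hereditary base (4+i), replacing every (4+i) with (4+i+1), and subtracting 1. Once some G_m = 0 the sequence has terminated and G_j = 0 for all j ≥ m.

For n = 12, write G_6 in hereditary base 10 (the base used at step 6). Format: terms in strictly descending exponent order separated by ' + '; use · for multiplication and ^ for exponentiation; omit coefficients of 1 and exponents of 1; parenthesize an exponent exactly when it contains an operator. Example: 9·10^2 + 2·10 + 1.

10 + 9

G_0 = 12. HB_4(12) = 3·4. Bump = 15. G_1 = 14.
G_1 = 14. HB_5(14) = 2·5 + 4. Bump = 16. G_2 = 15.
G_2 = 15. HB_6(15) = 2·6 + 3. Bump = 17. G_3 = 16.
G_3 = 16. HB_7(16) = 2·7 + 2. Bump = 18. G_4 = 17.
G_4 = 17. HB_8(17) = 2·8 + 1. Bump = 19. G_5 = 18.
G_5 = 18. HB_9(18) = 2·9. Bump = 20. G_6 = 19.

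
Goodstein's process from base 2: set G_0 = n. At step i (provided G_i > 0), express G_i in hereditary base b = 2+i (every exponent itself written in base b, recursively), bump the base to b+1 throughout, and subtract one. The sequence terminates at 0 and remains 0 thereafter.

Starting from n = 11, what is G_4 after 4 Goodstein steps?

279937

(0) 11|_2 = 2^(2 + 1) + 2 + 1 ↦ 3^(3 + 1) + 3 + 1|_3 = 85 ⇒ 84
(1) 84|_3 = 3^(3 + 1) + 3 ↦ 4^(4 + 1) + 4|_4 = 1028 ⇒ 1027
(2) 1027|_4 = 4^(4 + 1) + 3 ↦ 5^(5 + 1) + 3|_5 = 15628 ⇒ 15627
(3) 15627|_5 = 5^(5 + 1) + 2 ↦ 6^(6 + 1) + 2|_6 = 279938 ⇒ 279937
(4) 279937|_6 = 6^(6 + 1) + 1 ↦ 7^(7 + 1) + 1|_7 = 5764802 ⇒ 5764801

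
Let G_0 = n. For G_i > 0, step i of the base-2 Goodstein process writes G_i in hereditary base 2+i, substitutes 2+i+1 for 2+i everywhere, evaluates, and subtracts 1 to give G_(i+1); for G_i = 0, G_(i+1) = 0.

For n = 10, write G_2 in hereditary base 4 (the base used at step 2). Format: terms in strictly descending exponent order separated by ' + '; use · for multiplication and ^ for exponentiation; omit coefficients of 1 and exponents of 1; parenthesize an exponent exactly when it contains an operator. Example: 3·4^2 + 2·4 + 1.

4^(4 + 1) + 1

G_0=10  [base 2] 2^(2 + 1) + 2  →[2↦3]→  3^(3 + 1) + 3 = 84  −1 ⇒ G_1=83
G_1=83  [base 3] 3^(3 + 1) + 2  →[3↦4]→  4^(4 + 1) + 2 = 1026  −1 ⇒ G_2=1025
G_2=1025  [base 4] 4^(4 + 1) + 1  →[4↦5]→  5^(5 + 1) + 1 = 15626  −1 ⇒ G_3=15625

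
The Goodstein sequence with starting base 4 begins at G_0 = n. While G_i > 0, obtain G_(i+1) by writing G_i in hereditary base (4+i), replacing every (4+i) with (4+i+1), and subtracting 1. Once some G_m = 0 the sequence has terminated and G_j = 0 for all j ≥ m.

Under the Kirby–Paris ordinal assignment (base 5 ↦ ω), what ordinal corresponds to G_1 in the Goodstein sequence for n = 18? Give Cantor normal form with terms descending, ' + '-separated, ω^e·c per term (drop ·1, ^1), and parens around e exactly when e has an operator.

ω^2 + 1

G_0 = 18. HB_4(18) = 4^2 + 2. Bump = 27. G_1 = 26.
G_1 = 26. HB_5(26) = 5^2 + 1. Bump = 37. G_2 = 36.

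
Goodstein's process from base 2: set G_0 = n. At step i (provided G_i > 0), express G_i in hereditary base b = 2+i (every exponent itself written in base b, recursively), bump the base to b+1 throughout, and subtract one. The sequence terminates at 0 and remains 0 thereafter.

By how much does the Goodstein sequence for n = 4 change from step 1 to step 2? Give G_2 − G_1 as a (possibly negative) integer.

4 —HB2→ 2^2 —bump→ 3^3 = 27 —(−1)→ 26
26 —HB3→ 2·3^2 + 2·3 + 2 —bump→ 2·4^2 + 2·4 + 2 = 42 —(−1)→ 41

15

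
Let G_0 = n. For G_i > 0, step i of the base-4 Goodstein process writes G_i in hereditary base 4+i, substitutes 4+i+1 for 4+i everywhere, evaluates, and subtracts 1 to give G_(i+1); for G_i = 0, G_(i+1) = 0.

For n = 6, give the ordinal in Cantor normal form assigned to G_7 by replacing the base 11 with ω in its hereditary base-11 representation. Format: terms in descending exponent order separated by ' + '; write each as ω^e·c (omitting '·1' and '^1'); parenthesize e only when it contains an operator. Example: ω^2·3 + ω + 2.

[0] 6 ≡ 4 + 2 (base 4). Lift 5: 7. −1: 6.
[1] 6 ≡ 5 + 1 (base 5). Lift 6: 7. −1: 6.
[2] 6 ≡ 6 (base 6). Lift 7: 7. −1: 6.
[3] 6 ≡ 6 (base 7). Lift 8: 6. −1: 5.
[4] 5 ≡ 5 (base 8). Lift 9: 5. −1: 4.
[5] 4 ≡ 4 (base 9). Lift 10: 4. −1: 3.
[6] 3 ≡ 3 (base 10). Lift 11: 3. −1: 2.

2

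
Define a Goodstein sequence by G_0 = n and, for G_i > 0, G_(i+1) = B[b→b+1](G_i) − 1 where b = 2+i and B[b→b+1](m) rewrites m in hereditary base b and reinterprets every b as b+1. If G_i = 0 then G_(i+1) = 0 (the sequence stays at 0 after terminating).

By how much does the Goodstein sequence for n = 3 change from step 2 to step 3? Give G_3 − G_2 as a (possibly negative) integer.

-1

(0) 3|_2 = 2 + 1 ↦ 3 + 1|_3 = 4 ⇒ 3
(1) 3|_3 = 3 ↦ 4|_4 = 4 ⇒ 3
(2) 3|_4 = 3 ↦ 3|_5 = 3 ⇒ 2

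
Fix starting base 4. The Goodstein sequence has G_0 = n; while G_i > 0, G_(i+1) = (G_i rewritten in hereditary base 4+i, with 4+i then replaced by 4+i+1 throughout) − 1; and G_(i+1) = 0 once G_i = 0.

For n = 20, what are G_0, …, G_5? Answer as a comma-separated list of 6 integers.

G_0 = 20. HB_4(20) = 4^2 + 4. Bump = 30. G_1 = 29.
G_1 = 29. HB_5(29) = 5^2 + 4. Bump = 40. G_2 = 39.
G_2 = 39. HB_6(39) = 6^2 + 3. Bump = 52. G_3 = 51.
G_3 = 51. HB_7(51) = 7^2 + 2. Bump = 66. G_4 = 65.
G_4 = 65. HB_8(65) = 8^2 + 1. Bump = 82. G_5 = 81.

20, 29, 39, 51, 65, 81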